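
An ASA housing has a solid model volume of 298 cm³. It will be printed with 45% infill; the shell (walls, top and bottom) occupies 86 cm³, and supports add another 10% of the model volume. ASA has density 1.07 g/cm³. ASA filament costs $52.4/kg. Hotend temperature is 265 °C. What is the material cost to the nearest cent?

Volume inside the shell = 298 − 86 = 212 cm³.
Deposited infill = 0.45 × 212 = 95.4 cm³.
Support = 0.10 × 298, so 29.8 cm³.
Total extruded = 86 + 95.4 + 29.8, so 211.2 cm³.
Mass = 211.2 × 1.07, so 225.984 g.
At $52.4/kg: 225.984/1000 × 52.4 = $11.84.

$11.84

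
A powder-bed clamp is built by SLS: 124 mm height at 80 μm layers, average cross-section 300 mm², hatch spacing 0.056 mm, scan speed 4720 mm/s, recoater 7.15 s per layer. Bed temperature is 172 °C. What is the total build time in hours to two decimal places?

Layer count = ceil(124 / 0.08) = 1550.
Scan path per layer: 300 / 0.056 → 5357.1 mm.
Scan time per layer = 5357.1 / 4720, so 1.135 s.
Time per layer = 1.135 + 7.15, so 8.285 s.
Total: 1550 × 8.285 s = 12841.75 s → 3.57 hours.

3.57 hours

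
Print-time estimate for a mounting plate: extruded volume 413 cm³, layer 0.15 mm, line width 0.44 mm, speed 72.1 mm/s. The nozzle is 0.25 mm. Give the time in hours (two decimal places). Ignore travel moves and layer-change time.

24.11 hours

Bead cross-section = 0.15 × 0.44 = 0.066 mm².
Path length: 413000 mm³ / 0.066 mm² → 6257575.8 mm.
Print-move time: 6257575.8 / 72.1 → 86790.2 s.
That's 86790.2 s → 24.11 hours.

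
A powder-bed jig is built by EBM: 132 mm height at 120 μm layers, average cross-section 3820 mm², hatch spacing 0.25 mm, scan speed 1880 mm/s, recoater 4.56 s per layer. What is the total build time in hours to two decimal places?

3.88 hours

Layers = ⌈132/0.12⌉ = 1100.
Scan path per layer = 3820 / 0.25, so 15280 mm.
Scan time per layer = 15280 / 1880, so 8.1277 s.
Per-layer time = 8.1277 + 4.56 = 12.6877 s.
Total: 1100 × 12.6877 s = 13956.47 s → 3.88 hours.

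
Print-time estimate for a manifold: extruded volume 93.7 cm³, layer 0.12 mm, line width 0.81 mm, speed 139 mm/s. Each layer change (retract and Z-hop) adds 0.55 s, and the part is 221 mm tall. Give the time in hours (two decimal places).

Bead cross-section = 0.12 × 0.81, so 0.0972 mm².
Path length: 93700 mm³ / 0.0972 mm² → 963991.8 mm.
Print-move time: 963991.8 / 139 → 6935.2 s.
Layer count = ceil(221 / 0.12) = 1842.
Layer-change overhead = 1842 × 0.55, so 1013.1 s.
Altogether 6935.2 + 1013.1 = 7948.3 s, i.e. 2.21 hours.

2.21 hours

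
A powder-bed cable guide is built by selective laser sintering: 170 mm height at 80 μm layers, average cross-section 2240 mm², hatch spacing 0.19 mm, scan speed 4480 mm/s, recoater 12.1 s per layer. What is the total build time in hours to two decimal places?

8.70 hours

Layers = ⌈170/0.08⌉ = 2125.
Hatch length per layer = 2240 / 0.19 = 11789.5 mm.
Laser time per layer: 11789.5 / 4480 → 2.6316 s.
Time per layer: 2.6316 + 12.1 → 14.7316 s.
Total: 2125 × 14.7316 s = 31304.65 s → 8.70 hours.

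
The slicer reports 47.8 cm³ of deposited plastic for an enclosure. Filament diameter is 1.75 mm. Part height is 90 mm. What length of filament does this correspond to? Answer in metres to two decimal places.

19.87 m

Cross-section of 1.75 mm filament: π·(1.75/2)² = 2.4053 mm².
Length = 47.8 cm³ / 2.4053 mm² = 47800 / 2.4053 = 19872.78 mm = 19.87 m.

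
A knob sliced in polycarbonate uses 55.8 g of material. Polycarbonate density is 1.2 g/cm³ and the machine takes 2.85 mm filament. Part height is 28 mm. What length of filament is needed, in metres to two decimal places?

7.29 m

Volume = 55.8 g / 1.2 g·cm⁻³ = 46.5 cm³ = 46500 mm³.
Filament cross-section = π × (2.85/2)² = 6.3794 mm².
Length = 46500 / 6.3794 = 7289.09 mm = 7.29 m.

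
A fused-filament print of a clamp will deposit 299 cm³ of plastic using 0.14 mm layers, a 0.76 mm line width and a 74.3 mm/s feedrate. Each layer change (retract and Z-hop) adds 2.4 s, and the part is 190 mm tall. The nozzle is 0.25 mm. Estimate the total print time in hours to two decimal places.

Extrusion cross-section: 0.14 × 0.76 → 0.1064 mm².
Path length: 299000 mm³ / 0.1064 mm² → 2810150.4 mm.
Time extruding = 2810150.4 / 74.3, so 37821.7 s.
Layers = ⌈190/0.14⌉ = 1358.
Non-print overhead: 1358 × 2.4 → 3259.2 s.
Total = 37821.7 + 3259.2 = 41080.9 s = 11.41 hours.

11.41 hours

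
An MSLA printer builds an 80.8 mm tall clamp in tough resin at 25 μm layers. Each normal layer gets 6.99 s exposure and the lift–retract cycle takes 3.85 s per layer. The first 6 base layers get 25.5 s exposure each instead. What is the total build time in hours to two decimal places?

9.76 hours

Layer count = ceil(80.8 / 0.025) = 3232.
Base layers: 6 × (25.5 + 3.85) → 176.1 s.
Remaining layers = 3226 × (6.99 + 3.85), so 34969.84 s.
Total = 176.1 + 34969.84 = 35145.94 s = 9.76 hours.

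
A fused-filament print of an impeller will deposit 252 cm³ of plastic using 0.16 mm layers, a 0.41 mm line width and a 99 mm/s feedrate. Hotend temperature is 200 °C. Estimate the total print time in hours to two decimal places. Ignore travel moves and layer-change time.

Line area = 0.16 × 0.41, so 0.0656 mm².
Path length: 252000 mm³ / 0.0656 mm² → 3841463.4 mm.
Time extruding = 3841463.4 / 99, so 38802.7 s.
38802.7 s = 10.78 hours.

10.78 hours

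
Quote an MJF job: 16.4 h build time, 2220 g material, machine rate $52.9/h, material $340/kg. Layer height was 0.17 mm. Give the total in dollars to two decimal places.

$1622.36

Time charge = 52.9 × 16.4 = $867.56.
Material cost = 340 × 2220/1000, so $754.80.
Job cost: 867.56 + 754.80 = $1622.36.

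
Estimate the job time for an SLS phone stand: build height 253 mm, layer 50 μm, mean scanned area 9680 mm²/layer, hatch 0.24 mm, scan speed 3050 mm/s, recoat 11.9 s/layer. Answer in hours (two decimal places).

35.31 hours

Number of layers: 253 / 0.05 → 5060 (rounded up).
Hatch length per layer: 9680 / 0.24 → 40333.3 mm.
Scan time per layer = 40333.3 / 3050, so 13.224 s.
Layer cycle = 13.224 + 11.9, so 25.124 s.
Build time = 5060 × 25.124 = 127127.44 s = 35.31 hours.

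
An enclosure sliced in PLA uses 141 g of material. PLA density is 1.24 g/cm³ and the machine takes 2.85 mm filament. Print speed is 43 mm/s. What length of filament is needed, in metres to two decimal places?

Extruded volume: 141/1.24 = 113.7097 cm³ (113709.7 mm³).
Filament cross-section = π × (2.85/2)² = 6.3794 mm².
L = V/A = 113709.7/6.3794 = 17824.51 mm → 17.82 m.

17.82 m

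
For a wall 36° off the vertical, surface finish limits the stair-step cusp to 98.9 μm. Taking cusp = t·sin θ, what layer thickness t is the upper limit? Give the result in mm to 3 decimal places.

0.168 mm

Layer height = cusp / sin(36°) = 0.0989 / 0.5878 = 0.168 mm.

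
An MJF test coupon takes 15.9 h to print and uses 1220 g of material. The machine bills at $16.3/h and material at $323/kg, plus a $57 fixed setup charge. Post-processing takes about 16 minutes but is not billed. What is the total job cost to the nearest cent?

Machine-time cost = 16.3 × 15.9, so $259.17.
Feedstock cost = 323 × 1220/1000, so $394.06.
Total = 259.17 + 394.06 + 57 = $710.23.

$710.23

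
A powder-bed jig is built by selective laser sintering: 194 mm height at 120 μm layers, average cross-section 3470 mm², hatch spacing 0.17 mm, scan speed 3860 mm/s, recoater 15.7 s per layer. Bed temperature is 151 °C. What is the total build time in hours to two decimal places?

9.43 hours

Number of layers: 194 / 0.12 → 1617 (rounded up).
Hatch length per layer = 3470 / 0.17 = 20411.8 mm.
Laser time per layer = 20411.8 / 3860 = 5.288 s.
Time per layer = 5.288 + 15.7 = 20.988 s.
1617 layers × 20.988 s/layer = 33937.596 s, i.e. 9.43 hours.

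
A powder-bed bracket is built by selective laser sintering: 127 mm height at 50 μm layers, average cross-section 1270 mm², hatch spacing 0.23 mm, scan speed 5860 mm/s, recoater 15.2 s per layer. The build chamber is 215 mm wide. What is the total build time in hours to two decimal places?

Layers = ⌈127/0.05⌉ = 2540.
Scan path per layer = 1270 / 0.23 = 5521.7 mm.
Per-layer scan time = 5521.7 / 5860, so 0.9423 s.
Per-layer time = 0.9423 + 15.2, so 16.1423 s.
2540 layers × 16.1423 s/layer = 41001.442 s, i.e. 11.39 hours.

11.39 hours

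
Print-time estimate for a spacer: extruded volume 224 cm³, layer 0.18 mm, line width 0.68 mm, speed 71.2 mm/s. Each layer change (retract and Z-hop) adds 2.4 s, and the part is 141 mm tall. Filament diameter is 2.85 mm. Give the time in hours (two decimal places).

Bead cross-section: 0.18 × 0.68 → 0.1224 mm².
Path length: 224000 mm³ / 0.1224 mm² → 1830065.4 mm.
Extrusion time = 1830065.4 / 71.2 = 25703.2 s.
Layer count = ceil(141 / 0.18) = 784.
Z-hop total: 784 × 2.4 → 1881.6 s.
Altogether 25703.2 + 1881.6 = 27584.8 s, i.e. 7.66 hours.

7.66 hours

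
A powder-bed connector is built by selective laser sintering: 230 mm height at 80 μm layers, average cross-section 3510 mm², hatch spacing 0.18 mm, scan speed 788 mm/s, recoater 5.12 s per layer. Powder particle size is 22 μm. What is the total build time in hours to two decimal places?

Layers = ⌈230/0.08⌉ = 2875.
Per-layer scan distance = 3510 / 0.18, so 19500 mm.
Laser time per layer = 19500 / 788, so 24.7462 s.
Layer cycle = 24.7462 + 5.12, so 29.8662 s.
2875 layers × 29.8662 s/layer = 85865.325 s, i.e. 23.85 hours.

23.85 hours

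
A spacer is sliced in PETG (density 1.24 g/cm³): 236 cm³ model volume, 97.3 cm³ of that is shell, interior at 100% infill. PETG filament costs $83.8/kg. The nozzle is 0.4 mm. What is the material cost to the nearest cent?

$24.52

Interior volume = 236 − 97.3, so 138.7 cm³.
Infill deposited = 1.00 × 138.7, so 138.7 cm³.
Total printed volume = 97.3 + 138.7 = 236 cm³.
Mass = 236 × 1.24 = 292.64 g.
At $83.8/kg: 292.64/1000 × 83.8 = $24.52.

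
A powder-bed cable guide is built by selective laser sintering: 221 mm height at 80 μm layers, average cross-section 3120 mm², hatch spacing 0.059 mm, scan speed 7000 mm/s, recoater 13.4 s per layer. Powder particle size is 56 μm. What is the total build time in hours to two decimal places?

16.08 hours

Layer count = ceil(221 / 0.08) = 2763.
Hatch length per layer: 3120 / 0.059 → 52881.4 mm.
Laser time per layer = 52881.4 / 7000 = 7.5545 s.
Time per layer = 7.5545 + 13.4 = 20.9545 s.
2763 layers × 20.9545 s/layer = 57897.2835 s, i.e. 16.08 hours.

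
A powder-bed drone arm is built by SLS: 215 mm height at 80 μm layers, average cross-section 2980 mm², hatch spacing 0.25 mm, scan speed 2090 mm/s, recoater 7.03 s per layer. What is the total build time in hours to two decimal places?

9.51 hours

Layer count = ceil(215 / 0.08) = 2688.
Hatch length per layer = 2980 / 0.25 = 11920 mm.
Per-layer scan time = 11920 / 2090 = 5.7033 s.
Time per layer = 5.7033 + 7.03 = 12.7333 s.
2688 layers × 12.7333 s/layer = 34227.1104 s, i.e. 9.51 hours.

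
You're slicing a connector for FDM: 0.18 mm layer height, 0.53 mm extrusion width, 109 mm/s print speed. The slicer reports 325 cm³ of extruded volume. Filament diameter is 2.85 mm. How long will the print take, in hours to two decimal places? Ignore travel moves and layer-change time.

8.68 hours

Bead cross-section = 0.18 × 0.53 = 0.0954 mm².
Toolpath length = 325 cm³ / 0.0954 mm² = 325000 / 0.0954 = 3406708.6 mm.
Time extruding: 3406708.6 / 109 → 31254.2 s.
In the requested units: 31254.2 s = 8.68 hours.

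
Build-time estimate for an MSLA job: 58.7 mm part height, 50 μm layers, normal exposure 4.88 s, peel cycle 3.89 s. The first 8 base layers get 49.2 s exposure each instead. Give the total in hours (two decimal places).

2.96 hours

Layers = ⌈58.7/0.05⌉ = 1174.
Bottom layers = 8 × (49.2 + 3.89) = 424.72 s.
Regular layers: 1166 × (4.88 + 3.89) → 10225.82 s.
Total = 424.72 + 10225.82 = 10650.54 s = 2.96 hours.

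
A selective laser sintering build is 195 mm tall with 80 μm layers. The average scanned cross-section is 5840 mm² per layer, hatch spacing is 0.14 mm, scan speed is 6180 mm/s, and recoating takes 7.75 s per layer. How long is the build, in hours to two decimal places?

Number of layers: 195 / 0.08 → 2438 (rounded up).
Hatch length per layer = 5840 / 0.14, so 41714.3 mm.
Laser time per layer = 41714.3 / 6180, so 6.7499 s.
Time per layer = 6.7499 + 7.75, so 14.4999 s.
Build time = 2438 × 14.4999 = 35350.7562 s = 9.82 hours.

9.82 hours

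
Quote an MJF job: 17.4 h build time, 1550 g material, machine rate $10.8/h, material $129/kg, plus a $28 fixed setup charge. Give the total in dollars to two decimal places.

$415.87

Machine-time cost: 10.8 × 17.4 → $187.92.
Feedstock cost = 129 × 1550/1000, so $199.95.
Adding setup: 187.92 + 199.95 + 28 → $415.87.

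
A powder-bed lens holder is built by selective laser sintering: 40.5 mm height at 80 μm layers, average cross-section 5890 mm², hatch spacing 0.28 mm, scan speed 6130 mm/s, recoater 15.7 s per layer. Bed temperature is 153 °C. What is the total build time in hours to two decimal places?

2.69 hours

Layer count = ceil(40.5 / 0.08) = 507.
Scan path per layer = 5890 / 0.28, so 21035.7 mm.
Scan time per layer: 21035.7 / 6130 → 3.4316 s.
Time per layer = 3.4316 + 15.7, so 19.1316 s.
507 layers × 19.1316 s/layer = 9699.7212 s, i.e. 2.69 hours.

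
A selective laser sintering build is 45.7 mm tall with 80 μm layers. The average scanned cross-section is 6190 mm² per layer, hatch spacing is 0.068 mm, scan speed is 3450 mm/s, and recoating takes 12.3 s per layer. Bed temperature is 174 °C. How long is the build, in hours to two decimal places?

Number of layers: 45.7 / 0.08 → 572 (rounded up).
Scan path per layer: 6190 / 0.068 → 91029.4 mm.
Laser time per layer: 91029.4 / 3450 → 26.3853 s.
Layer cycle = 26.3853 + 12.3, so 38.6853 s.
Build time = 572 × 38.6853 = 22127.9916 s = 6.15 hours.

6.15 hours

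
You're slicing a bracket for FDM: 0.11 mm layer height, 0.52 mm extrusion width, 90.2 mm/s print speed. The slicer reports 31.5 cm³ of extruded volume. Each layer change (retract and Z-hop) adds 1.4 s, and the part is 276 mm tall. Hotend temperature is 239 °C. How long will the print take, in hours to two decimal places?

Extrusion cross-section = 0.11 × 0.52 = 0.0572 mm².
Path length: 31500 mm³ / 0.0572 mm² → 550699.3 mm.
Extrusion time: 550699.3 / 90.2 → 6105.3 s.
Number of layers: 276 / 0.11 → 2510 (rounded up).
Layer-change overhead = 2510 × 1.4 = 3514 s.
Altogether 6105.3 + 3514 = 9619.3 s, i.e. 2.67 hours.

2.67 hours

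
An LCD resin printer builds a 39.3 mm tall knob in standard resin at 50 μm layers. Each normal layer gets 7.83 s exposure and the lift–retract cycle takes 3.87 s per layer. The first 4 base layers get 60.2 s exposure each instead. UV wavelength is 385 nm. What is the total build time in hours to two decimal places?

Layer count = ceil(39.3 / 0.05) = 786.
Burn-in layers: 4 × (60.2 + 3.87) → 256.28 s.
Remaining layers = 782 × (7.83 + 3.87), so 9149.4 s.
Sum: 256.28 + 9149.4 = 9405.68 s → 2.61 hours.

2.61 hours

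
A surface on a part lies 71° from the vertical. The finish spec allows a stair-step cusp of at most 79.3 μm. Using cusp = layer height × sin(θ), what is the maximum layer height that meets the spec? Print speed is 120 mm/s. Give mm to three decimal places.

0.084 mm

Layer height = cusp / sin(71°) = 0.0793 / 0.9455 = 0.084 mm.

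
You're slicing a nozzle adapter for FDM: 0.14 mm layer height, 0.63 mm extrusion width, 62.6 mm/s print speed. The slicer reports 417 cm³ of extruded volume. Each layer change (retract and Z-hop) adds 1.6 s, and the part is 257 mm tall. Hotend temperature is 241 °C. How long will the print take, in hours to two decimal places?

Line area: 0.14 × 0.63 → 0.0882 mm².
Toolpath length = 417 cm³ / 0.0882 mm² = 417000 / 0.0882 = 4727891.2 mm.
Extrusion time = 4727891.2 / 62.6 = 75525.4 s.
Layers = ⌈257/0.14⌉ = 1836.
Layer-change overhead = 1836 × 1.6 = 2937.6 s.
Total = 75525.4 + 2937.6 = 78463 s = 21.80 hours.

21.80 hours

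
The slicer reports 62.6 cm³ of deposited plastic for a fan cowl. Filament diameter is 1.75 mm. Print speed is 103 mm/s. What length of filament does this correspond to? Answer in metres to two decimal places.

Cross-section of 1.75 mm filament: π·(1.75/2)² = 2.4053 mm².
Length = 62.6 cm³ / 2.4053 mm² = 62600 / 2.4053 = 26025.86 mm = 26.03 m.

26.03 m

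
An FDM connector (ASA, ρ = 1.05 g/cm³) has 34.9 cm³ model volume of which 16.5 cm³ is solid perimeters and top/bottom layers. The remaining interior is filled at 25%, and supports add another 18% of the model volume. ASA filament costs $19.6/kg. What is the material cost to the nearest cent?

Volume inside the shell = 34.9 − 16.5, so 18.4 cm³.
Deposited infill = 0.25 × 18.4 = 4.6 cm³.
Support = 0.18 × 34.9 = 6.282 cm³.
Deposited volume: 16.5 + 4.6 + 6.282 → 27.382 cm³.
Mass = 27.382 × 1.05, so 28.7511 g.
Cost = 28.7511 g / 1000 × $19.6/kg = $0.56.

$0.56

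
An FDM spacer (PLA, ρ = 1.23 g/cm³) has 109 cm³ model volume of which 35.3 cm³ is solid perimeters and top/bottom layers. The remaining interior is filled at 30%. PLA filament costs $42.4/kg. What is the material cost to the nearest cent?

$2.99

Infill region = 109 − 35.3, so 73.7 cm³.
Infill deposited: 0.30 × 73.7 → 22.11 cm³.
Total extruded: 35.3 + 22.11 → 57.41 cm³.
Mass = 57.41 × 1.23, so 70.6143 g.
Cost = 70.6143 g / 1000 × $42.4/kg = $2.99.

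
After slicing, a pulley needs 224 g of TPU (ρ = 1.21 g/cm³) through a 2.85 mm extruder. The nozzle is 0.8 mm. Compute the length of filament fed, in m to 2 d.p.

29.02 m

Volume = 224 g / 1.21 g·cm⁻³ = 185.124 cm³ = 185124 mm³.
Filament cross-section = π × (2.85/2)² = 6.3794 mm².
Length = 185124 / 6.3794 = 29019.03 mm = 29.02 m.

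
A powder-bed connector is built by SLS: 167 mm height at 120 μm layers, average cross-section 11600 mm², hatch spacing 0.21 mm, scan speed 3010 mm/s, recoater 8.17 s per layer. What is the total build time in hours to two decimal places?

10.25 hours

Layer count = ceil(167 / 0.12) = 1392.
Per-layer scan distance = 11600 / 0.21 = 55238.1 mm.
Per-layer scan time: 55238.1 / 3010 → 18.3515 s.
Layer cycle = 18.3515 + 8.17 = 26.5215 s.
1392 layers × 26.5215 s/layer = 36917.928 s, i.e. 10.25 hours.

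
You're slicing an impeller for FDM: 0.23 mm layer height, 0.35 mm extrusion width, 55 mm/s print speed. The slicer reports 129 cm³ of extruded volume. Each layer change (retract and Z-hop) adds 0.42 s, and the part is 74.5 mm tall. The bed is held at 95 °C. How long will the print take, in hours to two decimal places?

8.13 hours

Bead cross-section: 0.23 × 0.35 → 0.0805 mm².
Path length: 129000 mm³ / 0.0805 mm² → 1602484.5 mm.
Print-move time = 1602484.5 / 55 = 29136.1 s.
Number of layers: 74.5 / 0.23 → 324 (rounded up).
Non-print overhead = 324 × 0.42, so 136.08 s.
Altogether 29136.1 + 136.08 = 29272.18 s, i.e. 8.13 hours.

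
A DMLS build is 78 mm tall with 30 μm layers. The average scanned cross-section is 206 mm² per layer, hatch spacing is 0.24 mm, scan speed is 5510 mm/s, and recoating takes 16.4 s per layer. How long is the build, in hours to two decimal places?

Layer count = ceil(78 / 0.03) = 2600.
Scan path per layer = 206 / 0.24, so 858.3 mm.
Per-layer scan time: 858.3 / 5510 → 0.1558 s.
Time per layer = 0.1558 + 16.4, so 16.5558 s.
2600 layers × 16.5558 s/layer = 43045.08 s, i.e. 11.96 hours.

11.96 hours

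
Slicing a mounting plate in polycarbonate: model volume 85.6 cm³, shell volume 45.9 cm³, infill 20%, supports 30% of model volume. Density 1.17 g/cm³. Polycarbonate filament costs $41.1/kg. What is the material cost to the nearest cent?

$3.82

Interior volume = 85.6 − 45.9 = 39.7 cm³.
Deposited infill = 0.20 × 39.7 = 7.94 cm³.
Support: 0.30 × 85.6 → 25.68 cm³.
Total printed volume: 45.9 + 7.94 + 25.68 → 79.52 cm³.
Mass = 79.52 × 1.17 = 93.0384 g.
At $41.1/kg: 93.0384/1000 × 41.1 = $3.82.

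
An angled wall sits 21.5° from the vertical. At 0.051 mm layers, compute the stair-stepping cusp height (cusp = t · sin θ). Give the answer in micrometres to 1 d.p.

18.7 μm

sin(21.5°) = 0.3665, so cusp = 0.051 × 0.3665 = 0.018692 mm → 18.7 μm.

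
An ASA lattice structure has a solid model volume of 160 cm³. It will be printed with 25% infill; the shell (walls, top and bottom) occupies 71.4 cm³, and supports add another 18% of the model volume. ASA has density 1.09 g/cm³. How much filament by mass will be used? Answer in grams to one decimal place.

Interior volume = 160 − 71.4, so 88.6 cm³.
Deposited infill = 0.25 × 88.6 = 22.15 cm³.
Support: 0.18 × 160 → 28.8 cm³.
Total printed volume: 71.4 + 22.15 + 28.8 → 122.35 cm³.
Mass = 122.35 × 1.09 = 133.3615 g.

133.4 g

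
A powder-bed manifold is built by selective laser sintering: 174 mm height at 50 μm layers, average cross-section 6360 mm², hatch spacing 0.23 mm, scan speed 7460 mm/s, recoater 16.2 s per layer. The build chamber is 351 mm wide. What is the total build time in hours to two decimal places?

Layer count = ceil(174 / 0.05) = 3480.
Scan path per layer: 6360 / 0.23 → 27652.2 mm.
Laser time per layer = 27652.2 / 7460, so 3.7067 s.
Per-layer time = 3.7067 + 16.2, so 19.9067 s.
Build time = 3480 × 19.9067 = 69275.316 s = 19.24 hours.

19.24 hours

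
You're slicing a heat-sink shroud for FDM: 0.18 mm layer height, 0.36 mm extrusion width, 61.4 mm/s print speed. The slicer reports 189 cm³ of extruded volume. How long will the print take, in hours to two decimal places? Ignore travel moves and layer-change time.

13.20 hours

Extrusion cross-section = 0.18 × 0.36 = 0.0648 mm².
Toolpath length = 189 cm³ / 0.0648 mm² = 189000 / 0.0648 = 2916666.7 mm.
Time extruding = 2916666.7 / 61.4, so 47502.7 s.
47502.7 s = 13.20 hours.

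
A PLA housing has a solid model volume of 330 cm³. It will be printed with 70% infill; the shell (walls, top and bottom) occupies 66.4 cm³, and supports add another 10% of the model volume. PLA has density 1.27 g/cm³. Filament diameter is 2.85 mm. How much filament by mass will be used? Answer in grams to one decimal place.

360.6 g

Infill region: 330 − 66.4 → 263.6 cm³.
Infill volume: 0.70 × 263.6 → 184.52 cm³.
Support: 0.10 × 330 → 33 cm³.
Total extruded: 66.4 + 184.52 + 33 → 283.92 cm³.
Mass = 283.92 × 1.27, so 360.5784 g.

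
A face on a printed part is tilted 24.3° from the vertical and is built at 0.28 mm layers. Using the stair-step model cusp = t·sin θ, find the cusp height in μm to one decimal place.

Cusp = layer height × sin(24.3°) = 0.28 × 0.4115 = 0.11522 mm = 115.2 μm.

115.2 μm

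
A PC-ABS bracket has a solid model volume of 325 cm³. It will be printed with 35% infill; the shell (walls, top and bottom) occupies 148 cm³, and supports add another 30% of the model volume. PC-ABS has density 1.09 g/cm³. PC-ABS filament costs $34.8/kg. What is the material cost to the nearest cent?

$11.66

Interior volume = 325 − 148, so 177 cm³.
Deposited infill = 0.35 × 177 = 61.95 cm³.
Support = 0.30 × 325, so 97.5 cm³.
Total printed volume = 148 + 61.95 + 97.5 = 307.45 cm³.
Mass = 307.45 × 1.09 = 335.1205 g.
At $34.8/kg: 335.1205/1000 × 34.8 = $11.66.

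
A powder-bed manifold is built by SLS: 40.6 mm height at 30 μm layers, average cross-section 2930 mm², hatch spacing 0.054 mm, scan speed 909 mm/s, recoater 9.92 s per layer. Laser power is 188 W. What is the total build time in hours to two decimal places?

26.18 hours

Layer count = ceil(40.6 / 0.03) = 1354.
Hatch length per layer = 2930 / 0.054 = 54259.3 mm.
Laser time per layer = 54259.3 / 909, so 59.6912 s.
Layer cycle = 59.6912 + 9.92, so 69.6112 s.
Build time = 1354 × 69.6112 = 94253.5648 s = 26.18 hours.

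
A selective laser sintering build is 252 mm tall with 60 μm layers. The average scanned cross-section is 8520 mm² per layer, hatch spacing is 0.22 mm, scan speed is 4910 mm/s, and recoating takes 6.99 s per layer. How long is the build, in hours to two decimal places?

17.36 hours

Layer count = ceil(252 / 0.06) = 4200.
Hatch length per layer: 8520 / 0.22 → 38727.3 mm.
Per-layer scan time = 38727.3 / 4910, so 7.8874 s.
Layer cycle = 7.8874 + 6.99, so 14.8774 s.
4200 layers × 14.8774 s/layer = 62485.08 s, i.e. 17.36 hours.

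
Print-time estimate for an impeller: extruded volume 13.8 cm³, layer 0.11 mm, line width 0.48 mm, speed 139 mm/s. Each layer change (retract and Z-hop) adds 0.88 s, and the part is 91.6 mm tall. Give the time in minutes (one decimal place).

Bead cross-section: 0.11 × 0.48 → 0.0528 mm².
Total extruded path = 13800/0.0528 = 261363.6 mm.
Print-move time = 261363.6 / 139 = 1880.3 s.
Layers = ⌈91.6/0.11⌉ = 833.
Layer-change overhead = 833 × 0.88, so 733.04 s.
Total = 1880.3 + 733.04 = 2613.34 s = 43.6 minutes.

43.6 minutes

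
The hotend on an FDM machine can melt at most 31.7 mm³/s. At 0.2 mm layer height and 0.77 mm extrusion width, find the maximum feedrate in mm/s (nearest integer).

Extrusion cross-section = 0.2 × 0.77 = 0.154 mm².
v_max = Q/A = 31.7/0.154 = 205.84 mm/s → 206 mm/s.

206 mm/s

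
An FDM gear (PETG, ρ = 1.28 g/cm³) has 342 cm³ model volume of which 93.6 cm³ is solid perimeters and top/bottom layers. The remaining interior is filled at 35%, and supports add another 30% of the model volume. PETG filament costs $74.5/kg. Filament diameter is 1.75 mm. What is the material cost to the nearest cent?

$27.00

Interior volume = 342 − 93.6, so 248.4 cm³.
Infill deposited = 0.35 × 248.4 = 86.94 cm³.
Support: 0.30 × 342 → 102.6 cm³.
Total extruded: 93.6 + 86.94 + 102.6 → 283.14 cm³.
Mass: 283.14 × 1.28 → 362.4192 g.
Cost = 362.4192 g / 1000 × $74.5/kg = $27.00.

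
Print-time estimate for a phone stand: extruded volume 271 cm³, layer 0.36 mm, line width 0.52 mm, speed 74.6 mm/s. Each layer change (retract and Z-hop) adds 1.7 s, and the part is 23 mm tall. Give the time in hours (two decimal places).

Bead cross-section: 0.36 × 0.52 → 0.1872 mm².
Toolpath length = 271 cm³ / 0.1872 mm² = 271000 / 0.1872 = 1447649.6 mm.
Time extruding: 1447649.6 / 74.6 → 19405.5 s.
Layer count = ceil(23 / 0.36) = 64.
Z-hop total: 64 × 1.7 → 108.8 s.
Total = 19405.5 + 108.8 = 19514.3 s = 5.42 hours.

5.42 hours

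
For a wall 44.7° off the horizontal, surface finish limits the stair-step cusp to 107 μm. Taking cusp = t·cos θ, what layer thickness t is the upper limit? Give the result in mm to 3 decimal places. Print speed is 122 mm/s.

0.151 mm

t = h_c / cos θ = 0.107 / 0.7108 = 0.151 mm.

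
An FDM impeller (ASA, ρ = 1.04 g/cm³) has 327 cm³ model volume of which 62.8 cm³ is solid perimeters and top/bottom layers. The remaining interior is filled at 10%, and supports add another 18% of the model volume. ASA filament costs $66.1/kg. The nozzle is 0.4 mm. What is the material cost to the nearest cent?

Interior volume = 327 − 62.8, so 264.2 cm³.
Infill volume = 0.10 × 264.2 = 26.42 cm³.
Support = 0.18 × 327 = 58.86 cm³.
Total printed volume: 62.8 + 26.42 + 58.86 → 148.08 cm³.
Mass = 148.08 × 1.04, so 154.0032 g.
At $66.1/kg: 154.0032/1000 × 66.1 = $10.18.

$10.18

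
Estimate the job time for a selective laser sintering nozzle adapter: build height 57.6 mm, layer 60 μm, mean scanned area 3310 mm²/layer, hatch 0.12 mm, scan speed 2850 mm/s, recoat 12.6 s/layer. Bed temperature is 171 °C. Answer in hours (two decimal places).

5.94 hours

Layers = ⌈57.6/0.06⌉ = 960.
Per-layer scan distance: 3310 / 0.12 → 27583.3 mm.
Laser time per layer = 27583.3 / 2850 = 9.6784 s.
Layer cycle = 9.6784 + 12.6, so 22.2784 s.
960 layers × 22.2784 s/layer = 21387.264 s, i.e. 5.94 hours.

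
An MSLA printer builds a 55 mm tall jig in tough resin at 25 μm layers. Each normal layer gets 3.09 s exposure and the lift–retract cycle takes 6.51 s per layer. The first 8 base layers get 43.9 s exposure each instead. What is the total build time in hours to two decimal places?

Layers = ⌈55/0.025⌉ = 2200.
Base layers = 8 × (43.9 + 6.51) = 403.28 s.
Regular layers = 2192 × (3.09 + 6.51), so 21043.2 s.
Total = 403.28 + 21043.2 = 21446.48 s = 5.96 hours.

5.96 hours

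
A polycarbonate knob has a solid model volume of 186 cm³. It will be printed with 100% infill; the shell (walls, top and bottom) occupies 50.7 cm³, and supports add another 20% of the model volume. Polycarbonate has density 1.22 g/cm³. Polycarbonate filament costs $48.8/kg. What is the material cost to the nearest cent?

Volume inside the shell = 186 − 50.7, so 135.3 cm³.
Infill volume = 1.00 × 135.3 = 135.3 cm³.
Support = 0.20 × 186, so 37.2 cm³.
Total extruded = 50.7 + 135.3 + 37.2 = 223.2 cm³.
Mass: 223.2 × 1.22 → 272.304 g.
Cost = 272.304 g / 1000 × $48.8/kg = $13.29.

$13.29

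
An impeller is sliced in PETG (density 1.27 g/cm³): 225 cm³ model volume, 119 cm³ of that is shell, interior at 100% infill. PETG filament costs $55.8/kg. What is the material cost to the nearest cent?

$15.94

Infill region = 225 − 119, so 106 cm³.
Infill deposited = 1.00 × 106 = 106 cm³.
Total extruded: 119 + 106 → 225 cm³.
Mass = 225 × 1.27, so 285.75 g.
Cost = 285.75 g / 1000 × $55.8/kg = $15.94.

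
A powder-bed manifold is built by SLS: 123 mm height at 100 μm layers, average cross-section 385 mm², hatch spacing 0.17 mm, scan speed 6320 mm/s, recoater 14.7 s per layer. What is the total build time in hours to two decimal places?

5.14 hours

Layer count = ceil(123 / 0.1) = 1230.
Scan path per layer: 385 / 0.17 → 2264.7 mm.
Per-layer scan time: 2264.7 / 6320 → 0.3583 s.
Per-layer time: 0.3583 + 14.7 → 15.0583 s.
Total: 1230 × 15.0583 s = 18521.709 s → 5.14 hours.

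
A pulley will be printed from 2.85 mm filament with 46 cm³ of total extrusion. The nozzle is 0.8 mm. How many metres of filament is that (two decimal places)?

7.21 m

Filament cross-section = π × (2.85/2)² = 6.3794 mm².
L = 46000 mm³ / 6.3794 mm² = 7210.71 mm, i.e. 7.21 m.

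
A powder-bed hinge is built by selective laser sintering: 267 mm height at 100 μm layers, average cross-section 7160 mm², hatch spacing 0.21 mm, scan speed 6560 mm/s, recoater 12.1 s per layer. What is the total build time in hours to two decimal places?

12.83 hours

Number of layers: 267 / 0.1 → 2670 (rounded up).
Per-layer scan distance: 7160 / 0.21 → 34095.2 mm.
Per-layer scan time = 34095.2 / 6560 = 5.1974 s.
Time per layer: 5.1974 + 12.1 → 17.2974 s.
Build time = 2670 × 17.2974 = 46184.058 s = 12.83 hours.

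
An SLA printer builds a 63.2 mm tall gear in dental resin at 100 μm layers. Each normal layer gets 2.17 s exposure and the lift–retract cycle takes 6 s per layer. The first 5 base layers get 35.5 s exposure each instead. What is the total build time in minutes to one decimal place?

Layer count = ceil(63.2 / 0.1) = 632.
Burn-in layers: 5 × (35.5 + 6) → 207.5 s.
Normal layers = 627 × (2.17 + 6), so 5122.59 s.
Total = 207.5 + 5122.59 = 5330.09 s = 88.8 minutes.

88.8 minutes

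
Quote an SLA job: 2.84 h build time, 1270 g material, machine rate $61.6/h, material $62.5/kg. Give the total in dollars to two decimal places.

Machine cost = 61.6 × 2.84, so $174.944.
Material cost: 62.5 × 1270/1000 → $79.375.
Total = 174.944 + 79.375 = 254.319 ≈ $254.32.

$254.32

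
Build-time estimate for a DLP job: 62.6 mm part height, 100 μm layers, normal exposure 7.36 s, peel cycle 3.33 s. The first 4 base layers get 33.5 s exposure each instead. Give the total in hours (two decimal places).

Layers = ⌈62.6/0.1⌉ = 626.
Burn-in layers = 4 × (33.5 + 3.33) = 147.32 s.
Remaining layers = 622 × (7.36 + 3.33), so 6649.18 s.
Total = 147.32 + 6649.18 = 6796.5 s = 1.89 hours.

1.89 hours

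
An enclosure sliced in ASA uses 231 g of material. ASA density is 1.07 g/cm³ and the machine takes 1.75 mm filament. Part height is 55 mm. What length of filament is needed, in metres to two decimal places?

Volume = 231 g / 1.07 g·cm⁻³ = 215.8879 cm³ = 215887.9 mm³.
Filament cross-section = π × (1.75/2)² = 2.4053 mm².
Length = 215887.9 / 2.4053 = 89755.08 mm = 89.76 m.

89.76 m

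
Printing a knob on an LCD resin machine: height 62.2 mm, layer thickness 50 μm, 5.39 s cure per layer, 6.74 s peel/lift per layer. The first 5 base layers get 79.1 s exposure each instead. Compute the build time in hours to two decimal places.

4.29 hours

Number of layers: 62.2 / 0.05 → 1244 (rounded up).
Base layers: 5 × (79.1 + 6.74) → 429.2 s.
Regular layers: 1239 × (5.39 + 6.74) → 15029.07 s.
Total = 429.2 + 15029.07 = 15458.27 s = 4.29 hours.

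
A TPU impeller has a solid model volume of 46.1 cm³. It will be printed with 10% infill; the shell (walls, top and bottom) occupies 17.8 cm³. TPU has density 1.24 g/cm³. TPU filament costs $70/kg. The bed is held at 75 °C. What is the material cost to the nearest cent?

Interior volume: 46.1 − 17.8 → 28.3 cm³.
Deposited infill = 0.10 × 28.3, so 2.83 cm³.
Deposited volume: 17.8 + 2.83 → 20.63 cm³.
Mass: 20.63 × 1.24 → 25.5812 g.
At $70/kg: 25.5812/1000 × 70 = $1.79.

$1.79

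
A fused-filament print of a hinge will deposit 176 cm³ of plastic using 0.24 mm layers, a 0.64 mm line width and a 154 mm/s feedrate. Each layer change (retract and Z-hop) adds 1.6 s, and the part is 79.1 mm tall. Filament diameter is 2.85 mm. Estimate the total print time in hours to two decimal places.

2.21 hours

Line area: 0.24 × 0.64 → 0.1536 mm².
Toolpath length = 176 cm³ / 0.1536 mm² = 176000 / 0.1536 = 1145833.3 mm.
Print-move time: 1145833.3 / 154 → 7440.5 s.
Layer count = ceil(79.1 / 0.24) = 330.
Non-print overhead = 330 × 1.6 = 528 s.
Altogether 7440.5 + 528 = 7968.5 s, i.e. 2.21 hours.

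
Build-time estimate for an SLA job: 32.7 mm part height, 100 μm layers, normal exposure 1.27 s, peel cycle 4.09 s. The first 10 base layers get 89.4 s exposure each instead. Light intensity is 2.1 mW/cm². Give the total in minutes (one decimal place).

Number of layers: 32.7 / 0.1 → 327 (rounded up).
Base layers: 10 × (89.4 + 4.09) → 934.9 s.
Normal layers = 317 × (1.27 + 4.09) = 1699.12 s.
Total = 934.9 + 1699.12 = 2634.02 s = 43.9 minutes.

43.9 minutes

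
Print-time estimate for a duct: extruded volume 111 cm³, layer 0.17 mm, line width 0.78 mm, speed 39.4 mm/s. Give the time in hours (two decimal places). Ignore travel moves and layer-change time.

5.90 hours

Line area: 0.17 × 0.78 → 0.1326 mm².
Toolpath length = 111 cm³ / 0.1326 mm² = 111000 / 0.1326 = 837104.1 mm.
Print-move time: 837104.1 / 39.4 → 21246.3 s.
21246.3 s = 5.90 hours.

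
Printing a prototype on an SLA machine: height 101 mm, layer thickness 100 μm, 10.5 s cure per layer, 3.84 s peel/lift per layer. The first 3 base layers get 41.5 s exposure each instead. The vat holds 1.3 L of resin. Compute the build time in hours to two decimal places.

4.05 hours

Number of layers: 101 / 0.1 → 1010 (rounded up).
Base layers = 3 × (41.5 + 3.84) = 136.02 s.
Remaining layers = 1007 × (10.5 + 3.84) = 14440.38 s.
Total = 136.02 + 14440.38 = 14576.4 s = 4.05 hours.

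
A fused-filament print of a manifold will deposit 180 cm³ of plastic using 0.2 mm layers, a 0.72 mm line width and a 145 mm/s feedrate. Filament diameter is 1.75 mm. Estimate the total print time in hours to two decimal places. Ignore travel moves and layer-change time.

Extrusion cross-section = 0.2 × 0.72, so 0.144 mm².
Path length: 180000 mm³ / 0.144 mm² → 1250000 mm.
Extrusion time = 1250000 / 145 = 8620.7 s.
In the requested units: 8620.7 s = 2.39 hours.

2.39 hours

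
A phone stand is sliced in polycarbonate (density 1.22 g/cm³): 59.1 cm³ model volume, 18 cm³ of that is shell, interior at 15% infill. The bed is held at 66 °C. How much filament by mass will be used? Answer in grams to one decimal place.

Infill region = 59.1 − 18 = 41.1 cm³.
Deposited infill = 0.15 × 41.1 = 6.165 cm³.
Total printed volume = 18 + 6.165 = 24.165 cm³.
Mass: 24.165 × 1.22 → 29.4813 g.

29.5 g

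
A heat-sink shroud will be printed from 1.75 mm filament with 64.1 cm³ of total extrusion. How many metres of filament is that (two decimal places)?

A = π r² = π × 0.875² = 2.4053 mm².
Length = 64.1 cm³ / 2.4053 mm² = 64100 / 2.4053 = 26649.48 mm = 26.65 m.

26.65 m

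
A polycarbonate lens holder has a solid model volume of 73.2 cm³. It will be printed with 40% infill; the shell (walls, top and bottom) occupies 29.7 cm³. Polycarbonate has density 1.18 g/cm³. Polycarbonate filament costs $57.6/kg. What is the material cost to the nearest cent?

$3.20

Infill region = 73.2 − 29.7, so 43.5 cm³.
Deposited infill: 0.40 × 43.5 → 17.4 cm³.
Total extruded: 29.7 + 17.4 → 47.1 cm³.
Mass: 47.1 × 1.18 → 55.578 g.
Cost = 55.578 g / 1000 × $57.6/kg = $3.20.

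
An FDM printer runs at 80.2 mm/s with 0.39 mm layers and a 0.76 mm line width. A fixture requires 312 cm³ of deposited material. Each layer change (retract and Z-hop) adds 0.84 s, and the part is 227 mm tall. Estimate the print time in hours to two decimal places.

Extrusion cross-section: 0.39 × 0.76 → 0.2964 mm².
Total extruded path = 312000/0.2964 = 1052631.6 mm.
Print-move time: 1052631.6 / 80.2 → 13125.1 s.
Number of layers: 227 / 0.39 → 583 (rounded up).
Layer-change overhead = 583 × 0.84 = 489.72 s.
Altogether 13125.1 + 489.72 = 13614.82 s, i.e. 3.78 hours.

3.78 hours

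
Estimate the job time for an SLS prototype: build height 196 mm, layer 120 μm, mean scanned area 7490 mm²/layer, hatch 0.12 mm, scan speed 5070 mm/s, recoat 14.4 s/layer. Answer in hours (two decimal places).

Number of layers: 196 / 0.12 → 1634 (rounded up).
Hatch length per layer: 7490 / 0.12 → 62416.7 mm.
Per-layer scan time = 62416.7 / 5070 = 12.311 s.
Per-layer time = 12.311 + 14.4 = 26.711 s.
Build time = 1634 × 26.711 = 43645.774 s = 12.12 hours.

12.12 hours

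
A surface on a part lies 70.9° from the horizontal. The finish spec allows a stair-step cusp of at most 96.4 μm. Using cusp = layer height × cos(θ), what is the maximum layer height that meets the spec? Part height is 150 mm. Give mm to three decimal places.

cos(70.9°) = 0.3272; t_max = 0.0964/0.3272 = 0.295 mm.

0.295 mm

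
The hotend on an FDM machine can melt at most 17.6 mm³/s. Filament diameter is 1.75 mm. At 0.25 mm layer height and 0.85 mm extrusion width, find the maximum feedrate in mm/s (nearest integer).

83 mm/s

A: 0.25 × 0.85 → 0.2125 mm².
v_max = Q/A = 17.6/0.2125 = 82.82 mm/s → 83 mm/s.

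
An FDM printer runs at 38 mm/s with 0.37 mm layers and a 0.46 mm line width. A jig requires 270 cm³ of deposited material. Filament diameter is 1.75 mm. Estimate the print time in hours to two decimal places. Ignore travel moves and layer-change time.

Bead cross-section: 0.37 × 0.46 → 0.1702 mm².
Toolpath length = 270 cm³ / 0.1702 mm² = 270000 / 0.1702 = 1586369 mm.
Time extruding = 1586369 / 38, so 41746.6 s.
In the requested units: 41746.6 s = 11.60 hours.

11.60 hours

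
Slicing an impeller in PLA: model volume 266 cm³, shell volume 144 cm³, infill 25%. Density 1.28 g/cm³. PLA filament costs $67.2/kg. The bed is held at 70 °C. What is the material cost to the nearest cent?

Infill region = 266 − 144 = 122 cm³.
Infill deposited = 0.25 × 122, so 30.5 cm³.
Total printed volume: 144 + 30.5 → 174.5 cm³.
Mass = 174.5 × 1.28 = 223.36 g.
Cost = 223.36 g / 1000 × $67.2/kg = $15.01.

$15.01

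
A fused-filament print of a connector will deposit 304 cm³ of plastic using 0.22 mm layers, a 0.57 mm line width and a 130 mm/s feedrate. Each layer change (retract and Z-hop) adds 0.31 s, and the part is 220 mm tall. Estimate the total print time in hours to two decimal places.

5.27 hours

Extrusion cross-section: 0.22 × 0.57 → 0.1254 mm².
Path length: 304000 mm³ / 0.1254 mm² → 2424242.4 mm.
Time extruding = 2424242.4 / 130, so 18648 s.
Number of layers: 220 / 0.22 → 1000 (rounded up).
Z-hop total = 1000 × 0.31 = 310 s.
Altogether 18648 + 310 = 18958 s, i.e. 5.27 hours.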